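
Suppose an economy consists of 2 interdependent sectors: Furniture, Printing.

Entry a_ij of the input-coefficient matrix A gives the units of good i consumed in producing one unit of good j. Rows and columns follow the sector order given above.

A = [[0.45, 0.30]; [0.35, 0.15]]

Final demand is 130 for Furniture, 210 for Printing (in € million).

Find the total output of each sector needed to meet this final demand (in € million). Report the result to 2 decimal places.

I − A =
  [   0.55    -0.30]
  [  -0.35     0.85]
det(I−A) = (0.55)(0.85) − (-0.30)(-0.35) = 0.3625
adj(I−A) = [[0.85, 0.30], [0.35, 0.55]]
(I − A)⁻¹ = adj(I−A) / det(I−A) ≈
  [   2.3448     0.8276]
  [   0.9655     1.5172]
x = (I − A)⁻¹ d = adj(I−A)·d / det(I−A), with det(I−A) = 0.3625:
  x_F = (0.85·130 + 0.30·210) / 0.3625 = 173.50 / 0.3625 ≈ 478.62
  x_P = (0.35·130 + 0.55·210) / 0.3625 = 161.00 / 0.3625 ≈ 444.14

x_F = 478.62, x_P = 444.14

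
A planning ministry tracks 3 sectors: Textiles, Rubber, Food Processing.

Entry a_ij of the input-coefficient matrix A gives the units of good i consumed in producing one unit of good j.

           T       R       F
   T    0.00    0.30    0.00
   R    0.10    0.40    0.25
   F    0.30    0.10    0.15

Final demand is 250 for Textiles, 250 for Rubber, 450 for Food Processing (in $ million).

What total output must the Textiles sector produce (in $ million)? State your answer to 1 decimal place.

x_T = 500.6

I − A =
  [   1.00    -0.30     0.00]
  [  -0.10     0.60    -0.25]
  [  -0.30    -0.10     0.85]
Cofactors of I−A, C_ij = (−1)^(i+j)·(minor ij) (rows/columns in the sector order above):
  C_11 = (0.60)(0.85) − (-0.25)(-0.10) = 0.4850
  C_12 = −[(-0.10)(0.85) − (-0.25)(-0.30)] = 0.1600
  C_13 = (-0.10)(-0.10) − (0.60)(-0.30) = 0.1900
  C_21 = −[(-0.30)(0.85) − (0.00)(-0.10)] = 0.2550
  C_22 = (1.00)(0.85) − (0.00)(-0.30) = 0.8500
  C_23 = −[(1.00)(-0.10) − (-0.30)(-0.30)] = 0.1900
  C_31 = (-0.30)(-0.25) − (0.00)(0.60) = 0.0750
  C_32 = −[(1.00)(-0.25) − (0.00)(-0.10)] = 0.2500
  C_33 = (1.00)(0.60) − (-0.30)(-0.10) = 0.5700
det(I−A) = Σ_j (I−A)_1j·C_1j = (1.00)(0.4850) + (-0.30)(0.1600) + (0.00)(0.1900) = 0.4370
adj(I−A) = Cᵀ =
  [ 0.4850   0.2550   0.0750]
  [ 0.1600   0.8500   0.2500]
  [ 0.1900   0.1900   0.5700]
(I − A)⁻¹ = adj(I−A) / det(I−A) ≈
  [   1.1098     0.5835     0.1716]
  [   0.3661     1.9451     0.5721]
  [   0.4348     0.4348     1.3043]
x = (I − A)⁻¹ d = adj(I−A)·d / det(I−A), with det(I−A) = 0.4370:
  x_T = (0.4850·250 + 0.2550·250 + 0.0750·450) / 0.4370 = 218.75 / 0.4370 ≈ 500.6
  x_R = (0.1600·250 + 0.8500·250 + 0.2500·450) / 0.4370 = 365.00 / 0.4370 ≈ 835.2
  x_F = (0.1900·250 + 0.1900·250 + 0.5700·450) / 0.4370 = 351.50 / 0.4370 ≈ 804.3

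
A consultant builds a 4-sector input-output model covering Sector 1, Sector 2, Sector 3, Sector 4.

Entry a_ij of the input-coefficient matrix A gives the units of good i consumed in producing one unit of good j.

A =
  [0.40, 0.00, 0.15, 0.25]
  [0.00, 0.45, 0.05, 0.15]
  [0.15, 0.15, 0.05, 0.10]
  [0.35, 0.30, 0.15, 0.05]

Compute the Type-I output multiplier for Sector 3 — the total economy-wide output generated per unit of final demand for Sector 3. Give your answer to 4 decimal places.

m_3 = 2.3779

I − A =
  [   0.60     0.00    -0.15    -0.25]
  [   0.00     0.55    -0.05    -0.15]
  [  -0.15    -0.15     0.95    -0.10]
  [  -0.35    -0.30    -0.15     0.95]
Compute the cofactors C_ij = (−1)^(i+j)·(3×3 minor ij) of I−A; the adjugate is their transpose:
adj(I−A) = Cᵀ =
  [ 0.433375   0.102750   0.096000   0.140375]
  [ 0.062125   0.417125   0.045500   0.087000]
  [ 0.098750   0.101625   0.238375   0.067125]
  [ 0.194875   0.185625   0.087375   0.296625]
det(I−A) = Σ_j (I−A)_1j·C_1j = (0.60)(0.433375) + (0.00)(0.062125) + (-0.15)(0.098750) + (-0.25)(0.194875) = 0.19649375
(I − A)⁻¹ = adj(I−A) / det(I−A) ≈
  [   2.20554     0.52292     0.48857     0.71440]
  [   0.31617     2.12284     0.23156     0.44276]
  [   0.50256     0.51719     1.21314     0.34161]
  [   0.99176     0.94469     0.44467     1.50959]
The output multiplier for sector j is the column-j sum of the Leontief inverse (I − A)⁻¹ = adj(I−A) / det(I−A).
Column 3 of adj(I−A): (0.096000, 0.045500, 0.238375, 0.087375); det(I−A) = 0.19649375.
m_3 = (0.096000 + 0.045500 + 0.238375 + 0.087375) / 0.19649375 = 0.46725 / 0.19649375 ≈ 2.3779.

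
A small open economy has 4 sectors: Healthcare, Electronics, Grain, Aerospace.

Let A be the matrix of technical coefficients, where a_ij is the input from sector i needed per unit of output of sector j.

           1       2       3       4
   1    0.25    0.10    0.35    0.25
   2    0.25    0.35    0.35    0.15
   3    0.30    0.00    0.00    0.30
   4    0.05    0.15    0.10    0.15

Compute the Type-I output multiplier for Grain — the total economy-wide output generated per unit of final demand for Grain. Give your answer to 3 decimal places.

m_3 = 4.107

I − A =
  [   0.75    -0.10    -0.35    -0.25]
  [  -0.25     0.65    -0.35    -0.15]
  [  -0.30     0.00     1.00    -0.30]
  [  -0.05    -0.15    -0.10     0.85]
Compute the cofactors C_ij = (−1)^(i+j)·(3×3 minor ij) of I−A; the adjugate is their transpose:
adj(I−A) = Cᵀ =
  [ 0.494750   0.135250   0.246125   0.256250]
  [ 0.311500   0.500500   0.313250   0.290500]
  [ 0.180000   0.072000   0.358000   0.192000]
  [ 0.105250   0.104750   0.111875   0.383750]
det(I−A) = Σ_j (I−A)_1j·C_1j = (0.75)(0.494750) + (-0.10)(0.311500) + (-0.35)(0.180000) + (-0.25)(0.105250) = 0.2506
(I − A)⁻¹ = adj(I−A) / det(I−A) ≈
  [   1.9743     0.5397     0.9821     1.0225]
  [   1.2430     1.9972     1.2500     1.1592]
  [   0.7183     0.2873     1.4286     0.7662]
  [   0.4200     0.4180     0.4464     1.5313]
The output multiplier for sector j is the column-j sum of the Leontief inverse (I − A)⁻¹ = adj(I−A) / det(I−A).
Column 3 of adj(I−A): (0.246125, 0.313250, 0.358000, 0.111875); det(I−A) = 0.2506.
m_3 = (0.246125 + 0.313250 + 0.358000 + 0.111875) / 0.2506 = 1.02925 / 0.2506 ≈ 4.107.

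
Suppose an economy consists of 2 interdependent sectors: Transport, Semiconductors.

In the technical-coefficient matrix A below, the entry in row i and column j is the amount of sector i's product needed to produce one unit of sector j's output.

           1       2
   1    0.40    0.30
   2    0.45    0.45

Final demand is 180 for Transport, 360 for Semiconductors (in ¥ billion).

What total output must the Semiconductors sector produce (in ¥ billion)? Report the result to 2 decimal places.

x_2 = 1523.08

I − A =
  [   0.60    -0.30]
  [  -0.45     0.55]
det(I−A) = (0.60)(0.55) − (-0.30)(-0.45) = 0.1950
adj(I−A) = [[0.55, 0.30], [0.45, 0.60]]
(I − A)⁻¹ = adj(I−A) / det(I−A) ≈
  [   2.8205     1.5385]
  [   2.3077     3.0769]
x = (I − A)⁻¹ d = adj(I−A)·d / det(I−A), with det(I−A) = 0.1950:
  x_1 = (0.55·180 + 0.30·360) / 0.1950 = 207.00 / 0.1950 ≈ 1061.54
  x_2 = (0.45·180 + 0.60·360) / 0.1950 = 297.00 / 0.1950 ≈ 1523.08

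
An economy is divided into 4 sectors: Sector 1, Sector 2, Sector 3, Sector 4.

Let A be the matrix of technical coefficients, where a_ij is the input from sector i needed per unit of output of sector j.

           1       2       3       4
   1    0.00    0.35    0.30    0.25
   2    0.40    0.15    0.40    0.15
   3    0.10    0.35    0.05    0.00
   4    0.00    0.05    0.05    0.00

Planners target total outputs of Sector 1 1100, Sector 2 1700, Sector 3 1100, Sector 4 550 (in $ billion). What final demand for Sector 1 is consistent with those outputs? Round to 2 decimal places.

d_1 = 37.50

I − A =
  [   1.00    -0.35    -0.30    -0.25]
  [  -0.40     0.85    -0.40    -0.15]
  [  -0.10    -0.35     0.95     0.00]
  [   0.00    -0.05    -0.05     1.00]
d = (I − A) x:
  d_1 = (+1.00)·1100 + (-0.35)·1700 + (-0.30)·1100 + (-0.25)·550 = 37.50
  d_2 = (-0.40)·1100 + (+0.85)·1700 + (-0.40)·1100 + (-0.15)·550 = 482.50
  d_3 = (-0.10)·1100 + (-0.35)·1700 + (+0.95)·1100 + (+0.00)·550 = 340.00
  d_4 = (+0.00)·1100 + (-0.05)·1700 + (-0.05)·1100 + (+1.00)·550 = 410.00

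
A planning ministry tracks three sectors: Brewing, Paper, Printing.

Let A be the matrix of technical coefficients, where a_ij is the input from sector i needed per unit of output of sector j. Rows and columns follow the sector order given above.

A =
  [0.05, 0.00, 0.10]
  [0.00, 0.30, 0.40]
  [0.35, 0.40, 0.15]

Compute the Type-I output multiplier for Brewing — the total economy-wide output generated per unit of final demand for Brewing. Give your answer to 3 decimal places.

I − A =
  [   0.95     0.00    -0.10]
  [   0.00     0.70    -0.40]
  [  -0.35    -0.40     0.85]
Cofactors of I−A, C_ij = (−1)^(i+j)·(minor ij) (rows/columns in the sector order above):
  C_11 = (0.70)(0.85) − (-0.40)(-0.40) = 0.4350
  C_12 = −[(0.00)(0.85) − (-0.40)(-0.35)] = 0.1400
  C_13 = (0.00)(-0.40) − (0.70)(-0.35) = 0.2450
  C_21 = −[(0.00)(0.85) − (-0.10)(-0.40)] = 0.0400
  C_22 = (0.95)(0.85) − (-0.10)(-0.35) = 0.7725
  C_23 = −[(0.95)(-0.40) − (0.00)(-0.35)] = 0.3800
  C_31 = (0.00)(-0.40) − (-0.10)(0.70) = 0.0700
  C_32 = −[(0.95)(-0.40) − (-0.10)(0.00)] = 0.3800
  C_33 = (0.95)(0.70) − (0.00)(0.00) = 0.6650
det(I−A) = Σ_j (I−A)_1j·C_1j = (0.95)(0.4350) + (0.00)(0.1400) + (-0.10)(0.2450) = 0.38875
adj(I−A) = Cᵀ =
  [ 0.4350   0.0400   0.0700]
  [ 0.1400   0.7725   0.3800]
  [ 0.2450   0.3800   0.6650]
(I − A)⁻¹ = adj(I−A) / det(I−A) ≈
  [   1.1190     0.1029     0.1801]
  [   0.3601     1.9871     0.9775]
  [   0.6302     0.9775     1.7106]
The output multiplier for sector j is the column-j sum of the Leontief inverse (I − A)⁻¹ = adj(I−A) / det(I−A).
Column 1 of adj(I−A): (0.4350, 0.1400, 0.2450); det(I−A) = 0.38875.
m_1 = (0.4350 + 0.1400 + 0.2450) / 0.38875 = 0.82 / 0.38875 ≈ 2.109.

m_1 = 2.109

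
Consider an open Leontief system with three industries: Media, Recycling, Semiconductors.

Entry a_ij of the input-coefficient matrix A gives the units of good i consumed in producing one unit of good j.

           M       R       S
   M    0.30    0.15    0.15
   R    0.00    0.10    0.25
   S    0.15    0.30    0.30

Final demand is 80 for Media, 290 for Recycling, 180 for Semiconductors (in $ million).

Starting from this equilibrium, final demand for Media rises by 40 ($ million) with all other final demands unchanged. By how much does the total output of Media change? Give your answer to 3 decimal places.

I − A =
  [   0.70    -0.15    -0.15]
  [   0.00     0.90    -0.25]
  [  -0.15    -0.30     0.70]
Cofactors of I−A, C_ij = (−1)^(i+j)·(minor ij) (rows/columns in the sector order above):
  C_11 = (0.90)(0.70) − (-0.25)(-0.30) = 0.5550
  C_12 = −[(0.00)(0.70) − (-0.25)(-0.15)] = 0.0375
  C_13 = (0.00)(-0.30) − (0.90)(-0.15) = 0.1350
  C_21 = −[(-0.15)(0.70) − (-0.15)(-0.30)] = 0.1500
  C_22 = (0.70)(0.70) − (-0.15)(-0.15) = 0.4675
  C_23 = −[(0.70)(-0.30) − (-0.15)(-0.15)] = 0.2325
  C_31 = (-0.15)(-0.25) − (-0.15)(0.90) = 0.1725
  C_32 = −[(0.70)(-0.25) − (-0.15)(0.00)] = 0.1750
  C_33 = (0.70)(0.90) − (-0.15)(0.00) = 0.6300
det(I−A) = Σ_j (I−A)_1j·C_1j = (0.70)(0.5550) + (-0.15)(0.0375) + (-0.15)(0.1350) = 0.362625
adj(I−A) = Cᵀ =
  [ 0.5550   0.1500   0.1725]
  [ 0.0375   0.4675   0.1750]
  [ 0.1350   0.2325   0.6300]
(I − A)⁻¹ = adj(I−A) / det(I−A) ≈
  [   1.5305     0.4137     0.4757]
  [   0.1034     1.2892     0.4826]
  [   0.3723     0.6412     1.7373]
Δx = (I − A)⁻¹ Δd with Δd having +40 in the Media component and 0 elsewhere.
So Δx_M = L_MM · (+40), where L_MM = adj(I−A)_MM / det(I−A) = 0.5550 / 0.362625.
Δx_M = 0.5550 × (+40) / 0.362625 = 22.20 / 0.362625 ≈ 61.220.

Δx_M = 61.220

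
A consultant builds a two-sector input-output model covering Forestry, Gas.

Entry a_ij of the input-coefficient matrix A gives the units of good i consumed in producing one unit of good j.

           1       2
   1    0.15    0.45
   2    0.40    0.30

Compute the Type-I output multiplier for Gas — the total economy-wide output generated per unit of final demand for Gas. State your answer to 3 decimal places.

m_2 = 3.133

I − A =
  [   0.85    -0.45]
  [  -0.40     0.70]
det(I−A) = (0.85)(0.70) − (-0.45)(-0.40) = 0.4150
adj(I−A) = [[0.70, 0.45], [0.40, 0.85]]
(I − A)⁻¹ = adj(I−A) / det(I−A) ≈
  [   1.6867     1.0843]
  [   0.9639     2.0482]
The output multiplier for sector j is the column-j sum of the Leontief inverse (I − A)⁻¹ = adj(I−A) / det(I−A).
Column 2 of adj(I−A): (0.45, 0.85); det(I−A) = 0.4150.
m_2 = (0.45 + 0.85) / 0.4150 = 1.30 / 0.4150 ≈ 3.133.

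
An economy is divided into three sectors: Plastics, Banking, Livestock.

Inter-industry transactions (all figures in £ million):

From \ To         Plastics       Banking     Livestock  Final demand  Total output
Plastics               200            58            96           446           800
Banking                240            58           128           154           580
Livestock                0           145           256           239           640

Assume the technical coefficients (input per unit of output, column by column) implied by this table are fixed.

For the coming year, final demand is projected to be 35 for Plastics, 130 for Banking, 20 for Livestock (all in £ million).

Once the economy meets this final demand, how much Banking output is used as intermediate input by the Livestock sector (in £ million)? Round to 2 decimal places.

Technical coefficients a_ij = z_ij / X_j:
  a_11 = 200/800 = 0.25, a_21 = 240/800 = 0.30, a_31 = 0/800 = 0.00
  a_12 = 58/580 = 0.10, a_22 = 58/580 = 0.10, a_32 = 145/580 = 0.25
  a_13 = 96/640 = 0.15, a_23 = 128/640 = 0.20, a_33 = 256/640 = 0.40
I − A =
  [   0.75    -0.10    -0.15]
  [  -0.30     0.90    -0.20]
  [   0.00    -0.25     0.60]
Cofactors of I−A, C_ij = (−1)^(i+j)·(minor ij) (rows/columns in the sector order above):
  C_11 = (0.90)(0.60) − (-0.20)(-0.25) = 0.4900
  C_12 = −[(-0.30)(0.60) − (-0.20)(0.00)] = 0.1800
  C_13 = (-0.30)(-0.25) − (0.90)(0.00) = 0.0750
  C_21 = −[(-0.10)(0.60) − (-0.15)(-0.25)] = 0.0975
  C_22 = (0.75)(0.60) − (-0.15)(0.00) = 0.4500
  C_23 = −[(0.75)(-0.25) − (-0.10)(0.00)] = 0.1875
  C_31 = (-0.10)(-0.20) − (-0.15)(0.90) = 0.1550
  C_32 = −[(0.75)(-0.20) − (-0.15)(-0.30)] = 0.1950
  C_33 = (0.75)(0.90) − (-0.10)(-0.30) = 0.6450
det(I−A) = Σ_j (I−A)_1j·C_1j = (0.75)(0.4900) + (-0.10)(0.1800) + (-0.15)(0.0750) = 0.33825
adj(I−A) = Cᵀ =
  [ 0.4900   0.0975   0.1550]
  [ 0.1800   0.4500   0.1950]
  [ 0.0750   0.1875   0.6450]
(I − A)⁻¹ = adj(I−A) / det(I−A) ≈
  [   1.4486     0.2882     0.4582]
  [   0.5322     1.3304     0.5765]
  [   0.2217     0.5543     1.9069]
First solve x = (I − A)⁻¹ d = adj(I−A)·d / det(I−A); in particular x_3 = (0.0750·35 + 0.1875·130 + 0.6450·20) / 0.33825 = 39.90 / 0.33825 ≈ 117.9601.
Intermediate flow from 2 to 3: z_23 = a_23 · x_3 = 0.20 × 39.90 / 0.33825 = 7.98 / 0.33825 ≈ 23.59.

z_23 = 23.59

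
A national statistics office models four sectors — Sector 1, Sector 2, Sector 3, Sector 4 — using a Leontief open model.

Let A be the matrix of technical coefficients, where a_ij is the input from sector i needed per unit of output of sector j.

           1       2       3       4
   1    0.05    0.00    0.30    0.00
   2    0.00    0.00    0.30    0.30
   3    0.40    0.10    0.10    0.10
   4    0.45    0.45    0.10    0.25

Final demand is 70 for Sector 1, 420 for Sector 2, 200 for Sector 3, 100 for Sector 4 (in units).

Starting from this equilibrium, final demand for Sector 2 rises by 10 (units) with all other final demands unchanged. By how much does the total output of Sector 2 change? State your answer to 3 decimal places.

I − A =
  [   0.95     0.00    -0.30     0.00]
  [   0.00     1.00    -0.30    -0.30]
  [  -0.40    -0.10     0.90    -0.10]
  [  -0.45    -0.45    -0.10     0.75]
Compute the cofactors C_ij = (−1)^(i+j)·(3×3 minor ij) of I−A; the adjugate is their transpose:
adj(I−A) = Cᵀ =
  [ 0.50450   0.03600   0.18450   0.03900]
  [ 0.23700   0.52825   0.28275   0.24900]
  [ 0.30450   0.11400   0.58425   0.12350]
  [ 0.48550   0.35375   0.35825   0.70650]
det(I−A) = Σ_j (I−A)_1j·C_1j = (0.95)(0.50450) + (0.00)(0.23700) + (-0.30)(0.30450) + (0.00)(0.48550) = 0.387925
(I − A)⁻¹ = adj(I−A) / det(I−A) ≈
  [   1.3005     0.0928     0.4756     0.1005]
  [   0.6109     1.3617     0.7289     0.6419]
  [   0.7849     0.2939     1.5061     0.3184]
  [   1.2515     0.9119     0.9235     1.8212]
Δx = (I − A)⁻¹ Δd with Δd having +10 in the Sector 2 component and 0 elsewhere.
So Δx_2 = L_22 · (+10), where L_22 = adj(I−A)_22 / det(I−A) = 0.52825 / 0.387925.
Δx_2 = 0.52825 × (+10) / 0.387925 = 5.2825 / 0.387925 ≈ 13.617.

Δx_2 = 13.617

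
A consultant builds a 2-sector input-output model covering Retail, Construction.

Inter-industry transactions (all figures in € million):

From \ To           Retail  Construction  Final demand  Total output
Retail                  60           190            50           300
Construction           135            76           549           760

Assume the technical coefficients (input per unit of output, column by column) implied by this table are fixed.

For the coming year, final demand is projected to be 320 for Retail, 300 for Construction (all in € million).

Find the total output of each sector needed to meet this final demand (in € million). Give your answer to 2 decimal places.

x_R = 597.53, x_C = 632.10

Technical coefficients a_ij = z_ij / X_j:
  a_RR = 60/300 = 0.20, a_CR = 135/300 = 0.45
  a_RC = 190/760 = 0.25, a_CC = 76/760 = 0.10
I − A =
  [   0.80    -0.25]
  [  -0.45     0.90]
det(I−A) = (0.80)(0.90) − (-0.25)(-0.45) = 0.6075
adj(I−A) = [[0.90, 0.25], [0.45, 0.80]]
(I − A)⁻¹ = adj(I−A) / det(I−A) ≈
  [   1.4815     0.4115]
  [   0.7407     1.3169]
x = (I − A)⁻¹ d = adj(I−A)·d / det(I−A), with det(I−A) = 0.6075:
  x_R = (0.90·320 + 0.25·300) / 0.6075 = 363.00 / 0.6075 ≈ 597.53
  x_C = (0.45·320 + 0.80·300) / 0.6075 = 384.00 / 0.6075 ≈ 632.10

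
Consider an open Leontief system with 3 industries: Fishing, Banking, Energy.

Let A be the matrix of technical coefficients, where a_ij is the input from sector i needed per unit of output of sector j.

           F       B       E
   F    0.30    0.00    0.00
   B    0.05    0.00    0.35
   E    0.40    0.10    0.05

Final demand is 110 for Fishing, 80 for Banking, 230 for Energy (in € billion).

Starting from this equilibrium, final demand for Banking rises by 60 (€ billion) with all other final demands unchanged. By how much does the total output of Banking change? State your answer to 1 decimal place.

Δx_B = 62.3

I − A =
  [   0.70     0.00     0.00]
  [  -0.05     1.00    -0.35]
  [  -0.40    -0.10     0.95]
Cofactors of I−A, C_ij = (−1)^(i+j)·(minor ij) (rows/columns in the sector order above):
  C_11 = (1.00)(0.95) − (-0.35)(-0.10) = 0.9150
  C_12 = −[(-0.05)(0.95) − (-0.35)(-0.40)] = 0.1875
  C_13 = (-0.05)(-0.10) − (1.00)(-0.40) = 0.4050
  C_21 = −[(0.00)(0.95) − (0.00)(-0.10)] = 0.0000
  C_22 = (0.70)(0.95) − (0.00)(-0.40) = 0.6650
  C_23 = −[(0.70)(-0.10) − (0.00)(-0.40)] = 0.0700
  C_31 = (0.00)(-0.35) − (0.00)(1.00) = 0.0000
  C_32 = −[(0.70)(-0.35) − (0.00)(-0.05)] = 0.2450
  C_33 = (0.70)(1.00) − (0.00)(-0.05) = 0.7000
det(I−A) = Σ_j (I−A)_1j·C_1j = (0.70)(0.9150) + (0.00)(0.1875) + (0.00)(0.4050) = 0.6405
adj(I−A) = Cᵀ =
  [ 0.9150   0.0000   0.0000]
  [ 0.1875   0.6650   0.2450]
  [ 0.4050   0.0700   0.7000]
(I − A)⁻¹ = adj(I−A) / det(I−A) ≈
  [   1.4286     0.0000     0.0000]
  [   0.2927     1.0383     0.3825]
  [   0.6323     0.1093     1.0929]
Δx = (I − A)⁻¹ Δd with Δd having +60 in the Banking component and 0 elsewhere.
So Δx_B = L_BB · (+60), where L_BB = adj(I−A)_BB / det(I−A) = 0.6650 / 0.6405.
Δx_B = 0.6650 × (+60) / 0.6405 = 39.90 / 0.6405 ≈ 62.3.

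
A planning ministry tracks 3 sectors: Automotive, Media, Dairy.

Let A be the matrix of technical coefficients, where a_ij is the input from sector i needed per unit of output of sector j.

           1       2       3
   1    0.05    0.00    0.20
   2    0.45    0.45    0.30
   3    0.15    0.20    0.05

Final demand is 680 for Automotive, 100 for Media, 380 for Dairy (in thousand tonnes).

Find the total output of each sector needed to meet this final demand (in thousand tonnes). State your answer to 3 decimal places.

x_1 = 889.904, x_2 = 1361.037, x_3 = 827.045

I − A =
  [   0.95     0.00    -0.20]
  [  -0.45     0.55    -0.30]
  [  -0.15    -0.20     0.95]
Cofactors of I−A, C_ij = (−1)^(i+j)·(minor ij) (rows/columns in the sector order above):
  C_11 = (0.55)(0.95) − (-0.30)(-0.20) = 0.4625
  C_12 = −[(-0.45)(0.95) − (-0.30)(-0.15)] = 0.4725
  C_13 = (-0.45)(-0.20) − (0.55)(-0.15) = 0.1725
  C_21 = −[(0.00)(0.95) − (-0.20)(-0.20)] = 0.0400
  C_22 = (0.95)(0.95) − (-0.20)(-0.15) = 0.8725
  C_23 = −[(0.95)(-0.20) − (0.00)(-0.15)] = 0.1900
  C_31 = (0.00)(-0.30) − (-0.20)(0.55) = 0.1100
  C_32 = −[(0.95)(-0.30) − (-0.20)(-0.45)] = 0.3750
  C_33 = (0.95)(0.55) − (0.00)(-0.45) = 0.5225
det(I−A) = Σ_j (I−A)_1j·C_1j = (0.95)(0.4625) + (0.00)(0.4725) + (-0.20)(0.1725) = 0.404875
adj(I−A) = Cᵀ =
  [ 0.4625   0.0400   0.1100]
  [ 0.4725   0.8725   0.3750]
  [ 0.1725   0.1900   0.5225]
(I − A)⁻¹ = adj(I−A) / det(I−A) ≈
  [   1.1423     0.0988     0.2717]
  [   1.1670     2.1550     0.9262]
  [   0.4261     0.4693     1.2905]
x = (I − A)⁻¹ d = adj(I−A)·d / det(I−A), with det(I−A) = 0.404875:
  x_1 = (0.4625·680 + 0.0400·100 + 0.1100·380) / 0.404875 = 360.30 / 0.404875 ≈ 889.904
  x_2 = (0.4725·680 + 0.8725·100 + 0.3750·380) / 0.404875 = 551.05 / 0.404875 ≈ 1361.037
  x_3 = (0.1725·680 + 0.1900·100 + 0.5225·380) / 0.404875 = 334.85 / 0.404875 ≈ 827.045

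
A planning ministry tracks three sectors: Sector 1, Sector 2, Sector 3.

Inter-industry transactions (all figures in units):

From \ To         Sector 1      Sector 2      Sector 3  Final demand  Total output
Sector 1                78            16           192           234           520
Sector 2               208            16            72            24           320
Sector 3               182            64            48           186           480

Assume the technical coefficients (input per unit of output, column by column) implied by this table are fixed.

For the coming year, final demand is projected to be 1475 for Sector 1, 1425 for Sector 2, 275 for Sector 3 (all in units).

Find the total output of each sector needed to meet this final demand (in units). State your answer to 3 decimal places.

Technical coefficients a_ij = z_ij / X_j:
  a_11 = 78/520 = 0.15, a_21 = 208/520 = 0.40, a_31 = 182/520 = 0.35
  a_12 = 16/320 = 0.05, a_22 = 16/320 = 0.05, a_32 = 64/320 = 0.20
  a_13 = 192/480 = 0.40, a_23 = 72/480 = 0.15, a_33 = 48/480 = 0.10
I − A =
  [   0.85    -0.05    -0.40]
  [  -0.40     0.95    -0.15]
  [  -0.35    -0.20     0.90]
Cofactors of I−A, C_ij = (−1)^(i+j)·(minor ij) (rows/columns in the sector order above):
  C_11 = (0.95)(0.90) − (-0.15)(-0.20) = 0.8250
  C_12 = −[(-0.40)(0.90) − (-0.15)(-0.35)] = 0.4125
  C_13 = (-0.40)(-0.20) − (0.95)(-0.35) = 0.4125
  C_21 = −[(-0.05)(0.90) − (-0.40)(-0.20)] = 0.1250
  C_22 = (0.85)(0.90) − (-0.40)(-0.35) = 0.6250
  C_23 = −[(0.85)(-0.20) − (-0.05)(-0.35)] = 0.1875
  C_31 = (-0.05)(-0.15) − (-0.40)(0.95) = 0.3875
  C_32 = −[(0.85)(-0.15) − (-0.40)(-0.40)] = 0.2875
  C_33 = (0.85)(0.95) − (-0.05)(-0.40) = 0.7875
det(I−A) = Σ_j (I−A)_1j·C_1j = (0.85)(0.8250) + (-0.05)(0.4125) + (-0.40)(0.4125) = 0.515625
adj(I−A) = Cᵀ =
  [ 0.8250   0.1250   0.3875]
  [ 0.4125   0.6250   0.2875]
  [ 0.4125   0.1875   0.7875]
(I − A)⁻¹ = adj(I−A) / det(I−A) ≈
  [   1.6000     0.2424     0.7515]
  [   0.8000     1.2121     0.5576]
  [   0.8000     0.3636     1.5273]
x = (I − A)⁻¹ d = adj(I−A)·d / det(I−A), with det(I−A) = 0.515625:
  x_1 = (0.8250·1475 + 0.1250·1425 + 0.3875·275) / 0.515625 = 1501.5625 / 0.515625 ≈ 2912.121
  x_2 = (0.4125·1475 + 0.6250·1425 + 0.2875·275) / 0.515625 = 1578.125 / 0.515625 ≈ 3060.606
  x_3 = (0.4125·1475 + 0.1875·1425 + 0.7875·275) / 0.515625 = 1092.1875 / 0.515625 ≈ 2118.182

x_1 = 2912.121, x_2 = 3060.606, x_3 = 2118.182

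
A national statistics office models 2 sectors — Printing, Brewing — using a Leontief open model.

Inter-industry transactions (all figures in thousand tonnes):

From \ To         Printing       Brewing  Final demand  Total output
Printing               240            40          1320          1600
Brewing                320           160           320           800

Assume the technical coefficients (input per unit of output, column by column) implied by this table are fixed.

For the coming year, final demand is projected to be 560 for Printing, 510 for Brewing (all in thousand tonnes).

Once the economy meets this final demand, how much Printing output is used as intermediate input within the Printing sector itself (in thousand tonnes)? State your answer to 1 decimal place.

z_PP = 106.0

Technical coefficients a_ij = z_ij / X_j:
  a_PP = 240/1600 = 0.15, a_BP = 320/1600 = 0.20
  a_PB = 40/800 = 0.05, a_BB = 160/800 = 0.20
I − A =
  [   0.85    -0.05]
  [  -0.20     0.80]
det(I−A) = (0.85)(0.80) − (-0.05)(-0.20) = 0.6700
adj(I−A) = [[0.80, 0.05], [0.20, 0.85]]
(I − A)⁻¹ = adj(I−A) / det(I−A) ≈
  [   1.1940     0.0746]
  [   0.2985     1.2687]
First solve x = (I − A)⁻¹ d = adj(I−A)·d / det(I−A); in particular x_P = (0.80·560 + 0.05·510) / 0.6700 = 473.50 / 0.6700 ≈ 706.716.
Intermediate flow from P to P: z_PP = a_PP · x_P = 0.15 × 473.50 / 0.6700 = 71.025 / 0.6700 ≈ 106.0.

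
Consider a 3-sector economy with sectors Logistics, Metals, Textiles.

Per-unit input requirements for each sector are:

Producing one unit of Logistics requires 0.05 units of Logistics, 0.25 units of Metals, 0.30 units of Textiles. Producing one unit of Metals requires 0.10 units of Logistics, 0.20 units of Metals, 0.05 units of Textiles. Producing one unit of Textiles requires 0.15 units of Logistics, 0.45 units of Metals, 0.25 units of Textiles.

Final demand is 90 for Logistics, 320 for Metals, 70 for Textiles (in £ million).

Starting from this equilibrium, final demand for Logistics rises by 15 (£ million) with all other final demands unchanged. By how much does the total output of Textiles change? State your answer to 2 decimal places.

Δx_T = 7.92

I − A =
  [   0.95    -0.10    -0.15]
  [  -0.25     0.80    -0.45]
  [  -0.30    -0.05     0.75]
Cofactors of I−A, C_ij = (−1)^(i+j)·(minor ij) (rows/columns in the sector order above):
  C_11 = (0.80)(0.75) − (-0.45)(-0.05) = 0.5775
  C_12 = −[(-0.25)(0.75) − (-0.45)(-0.30)] = 0.3225
  C_13 = (-0.25)(-0.05) − (0.80)(-0.30) = 0.2525
  C_21 = −[(-0.10)(0.75) − (-0.15)(-0.05)] = 0.0825
  C_22 = (0.95)(0.75) − (-0.15)(-0.30) = 0.6675
  C_23 = −[(0.95)(-0.05) − (-0.10)(-0.30)] = 0.0775
  C_31 = (-0.10)(-0.45) − (-0.15)(0.80) = 0.1650
  C_32 = −[(0.95)(-0.45) − (-0.15)(-0.25)] = 0.4650
  C_33 = (0.95)(0.80) − (-0.10)(-0.25) = 0.7350
det(I−A) = Σ_j (I−A)_1j·C_1j = (0.95)(0.5775) + (-0.10)(0.3225) + (-0.15)(0.2525) = 0.4785
adj(I−A) = Cᵀ =
  [ 0.5775   0.0825   0.1650]
  [ 0.3225   0.6675   0.4650]
  [ 0.2525   0.0775   0.7350]
(I − A)⁻¹ = adj(I−A) / det(I−A) ≈
  [   1.2069     0.1724     0.3448]
  [   0.6740     1.3950     0.9718]
  [   0.5277     0.1620     1.5361]
Δx = (I − A)⁻¹ Δd with Δd having +15 in the Logistics component and 0 elsewhere.
So Δx_T = L_TL · (+15), where L_TL = adj(I−A)_TL / det(I−A) = 0.2525 / 0.4785.
Δx_T = 0.2525 × (+15) / 0.4785 = 3.7875 / 0.4785 ≈ 7.92.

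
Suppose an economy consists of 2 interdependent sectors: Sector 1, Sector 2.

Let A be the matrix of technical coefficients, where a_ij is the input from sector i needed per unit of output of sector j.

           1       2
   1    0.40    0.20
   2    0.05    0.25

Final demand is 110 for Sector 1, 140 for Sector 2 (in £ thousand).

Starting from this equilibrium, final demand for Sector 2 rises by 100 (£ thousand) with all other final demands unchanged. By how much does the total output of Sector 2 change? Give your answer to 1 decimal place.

Δx_2 = 136.4

I − A =
  [   0.60    -0.20]
  [  -0.05     0.75]
det(I−A) = (0.60)(0.75) − (-0.20)(-0.05) = 0.4400
adj(I−A) = [[0.75, 0.20], [0.05, 0.60]]
(I − A)⁻¹ = adj(I−A) / det(I−A) ≈
  [   1.7045     0.4545]
  [   0.1136     1.3636]
Δx = (I − A)⁻¹ Δd with Δd having +100 in the Sector 2 component and 0 elsewhere.
So Δx_2 = L_22 · (+100), where L_22 = adj(I−A)_22 / det(I−A) = 0.60 / 0.4400.
Δx_2 = 0.60 × (+100) / 0.4400 = 60.00 / 0.4400 ≈ 136.4.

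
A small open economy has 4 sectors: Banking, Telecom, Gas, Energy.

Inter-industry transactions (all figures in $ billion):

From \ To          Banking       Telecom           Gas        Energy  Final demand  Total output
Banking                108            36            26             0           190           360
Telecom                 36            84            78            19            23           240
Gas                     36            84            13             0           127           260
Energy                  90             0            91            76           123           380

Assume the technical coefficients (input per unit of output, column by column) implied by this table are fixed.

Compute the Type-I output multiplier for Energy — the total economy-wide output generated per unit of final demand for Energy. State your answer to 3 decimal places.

Technical coefficients a_ij = z_ij / X_j:
  a_11 = 108/360 = 0.30, a_21 = 36/360 = 0.10, a_31 = 36/360 = 0.10, a_41 = 90/360 = 0.25
  a_12 = 36/240 = 0.15, a_22 = 84/240 = 0.35, a_32 = 84/240 = 0.35, a_42 = 0/240 = 0.00
  a_13 = 26/260 = 0.10, a_23 = 78/260 = 0.30, a_33 = 13/260 = 0.05, a_43 = 91/260 = 0.35
  a_14 = 0/380 = 0.00, a_24 = 19/380 = 0.05, a_34 = 0/380 = 0.00, a_44 = 76/380 = 0.20
I − A =
  [   0.70    -0.15    -0.10     0.00]
  [  -0.10     0.65    -0.30    -0.05]
  [  -0.10    -0.35     0.95     0.00]
  [  -0.25     0.00    -0.35     0.80]
Compute the cofactors C_ij = (−1)^(i+j)·(3×3 minor ij) of I−A; the adjugate is their transpose:
adj(I−A) = Cᵀ =
  [ 0.403875   0.142000   0.090625   0.008875]
  [ 0.113625   0.524000   0.189500   0.032750]
  [ 0.084375   0.208000   0.350125   0.013000]
  [ 0.163125   0.135375   0.181500   0.330000]
det(I−A) = Σ_j (I−A)_1j·C_1j = (0.70)(0.403875) + (-0.15)(0.113625) + (-0.10)(0.084375) + (0.00)(0.163125) = 0.25723125
(I − A)⁻¹ = adj(I−A) / det(I−A) ≈
  [   1.5701     0.5520     0.3523     0.0345]
  [   0.4417     2.0371     0.7367     0.1273]
  [   0.3280     0.8086     1.3611     0.0505]
  [   0.6342     0.5263     0.7056     1.2829]
The output multiplier for sector j is the column-j sum of the Leontief inverse (I − A)⁻¹ = adj(I−A) / det(I−A).
Column 4 of adj(I−A): (0.008875, 0.032750, 0.013000, 0.330000); det(I−A) = 0.25723125.
m_4 = (0.008875 + 0.032750 + 0.013000 + 0.330000) / 0.25723125 = 0.384625 / 0.25723125 ≈ 1.495.

m_4 = 1.495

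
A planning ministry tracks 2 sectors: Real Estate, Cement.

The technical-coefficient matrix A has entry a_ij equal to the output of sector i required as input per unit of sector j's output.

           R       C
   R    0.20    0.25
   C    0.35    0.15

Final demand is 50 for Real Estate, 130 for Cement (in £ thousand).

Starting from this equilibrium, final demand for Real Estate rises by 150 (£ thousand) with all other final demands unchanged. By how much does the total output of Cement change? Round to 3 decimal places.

Δx_C = 88.608

I − A =
  [   0.80    -0.25]
  [  -0.35     0.85]
det(I−A) = (0.80)(0.85) − (-0.25)(-0.35) = 0.5925
adj(I−A) = [[0.85, 0.25], [0.35, 0.80]]
(I − A)⁻¹ = adj(I−A) / det(I−A) ≈
  [   1.4346     0.4219]
  [   0.5907     1.3502]
Δx = (I − A)⁻¹ Δd with Δd having +150 in the Real Estate component and 0 elsewhere.
So Δx_C = L_CR · (+150), where L_CR = adj(I−A)_CR / det(I−A) = 0.35 / 0.5925.
Δx_C = 0.35 × (+150) / 0.5925 = 52.50 / 0.5925 ≈ 88.608.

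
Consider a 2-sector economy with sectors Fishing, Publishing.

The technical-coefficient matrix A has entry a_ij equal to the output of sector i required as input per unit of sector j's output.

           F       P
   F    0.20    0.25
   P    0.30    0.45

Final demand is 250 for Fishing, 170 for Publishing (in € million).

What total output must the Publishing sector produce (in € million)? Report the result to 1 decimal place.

I − A =
  [   0.80    -0.25]
  [  -0.30     0.55]
det(I−A) = (0.80)(0.55) − (-0.25)(-0.30) = 0.3650
adj(I−A) = [[0.55, 0.25], [0.30, 0.80]]
(I − A)⁻¹ = adj(I−A) / det(I−A) ≈
  [   1.5068     0.6849]
  [   0.8219     2.1918]
x = (I − A)⁻¹ d = adj(I−A)·d / det(I−A), with det(I−A) = 0.3650:
  x_F = (0.55·250 + 0.25·170) / 0.3650 = 180.00 / 0.3650 ≈ 493.2
  x_P = (0.30·250 + 0.80·170) / 0.3650 = 211.00 / 0.3650 ≈ 578.1

x_P = 578.1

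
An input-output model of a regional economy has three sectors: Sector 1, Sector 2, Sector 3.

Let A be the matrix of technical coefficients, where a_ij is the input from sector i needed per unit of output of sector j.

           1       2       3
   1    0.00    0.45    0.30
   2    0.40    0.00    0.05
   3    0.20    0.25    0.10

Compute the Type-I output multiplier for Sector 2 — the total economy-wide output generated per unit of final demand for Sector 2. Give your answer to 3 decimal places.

m_2 = 2.631

I − A =
  [   1.00    -0.45    -0.30]
  [  -0.40     1.00    -0.05]
  [  -0.20    -0.25     0.90]
Cofactors of I−A, C_ij = (−1)^(i+j)·(minor ij) (rows/columns in the sector order above):
  C_11 = (1.00)(0.90) − (-0.05)(-0.25) = 0.8875
  C_12 = −[(-0.40)(0.90) − (-0.05)(-0.20)] = 0.3700
  C_13 = (-0.40)(-0.25) − (1.00)(-0.20) = 0.3000
  C_21 = −[(-0.45)(0.90) − (-0.30)(-0.25)] = 0.4800
  C_22 = (1.00)(0.90) − (-0.30)(-0.20) = 0.8400
  C_23 = −[(1.00)(-0.25) − (-0.45)(-0.20)] = 0.3400
  C_31 = (-0.45)(-0.05) − (-0.30)(1.00) = 0.3225
  C_32 = −[(1.00)(-0.05) − (-0.30)(-0.40)] = 0.1700
  C_33 = (1.00)(1.00) − (-0.45)(-0.40) = 0.8200
det(I−A) = Σ_j (I−A)_1j·C_1j = (1.00)(0.8875) + (-0.45)(0.3700) + (-0.30)(0.3000) = 0.6310
adj(I−A) = Cᵀ =
  [ 0.8875   0.4800   0.3225]
  [ 0.3700   0.8400   0.1700]
  [ 0.3000   0.3400   0.8200]
(I − A)⁻¹ = adj(I−A) / det(I−A) ≈
  [   1.4065     0.7607     0.5111]
  [   0.5864     1.3312     0.2694]
  [   0.4754     0.5388     1.2995]
The output multiplier for sector j is the column-j sum of the Leontief inverse (I − A)⁻¹ = adj(I−A) / det(I−A).
Column 2 of adj(I−A): (0.4800, 0.8400, 0.3400); det(I−A) = 0.6310.
m_2 = (0.4800 + 0.8400 + 0.3400) / 0.6310 = 1.66 / 0.6310 ≈ 2.631.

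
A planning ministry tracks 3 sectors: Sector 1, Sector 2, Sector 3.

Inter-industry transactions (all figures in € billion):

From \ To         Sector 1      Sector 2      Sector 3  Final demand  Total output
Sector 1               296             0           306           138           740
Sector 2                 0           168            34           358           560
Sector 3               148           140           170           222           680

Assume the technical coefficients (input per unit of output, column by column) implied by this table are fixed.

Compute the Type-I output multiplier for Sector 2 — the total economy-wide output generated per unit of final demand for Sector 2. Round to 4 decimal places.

Technical coefficients a_ij = z_ij / X_j:
  a_11 = 296/740 = 0.40, a_21 = 0/740 = 0.00, a_31 = 148/740 = 0.20
  a_12 = 0/560 = 0.00, a_22 = 168/560 = 0.30, a_32 = 140/560 = 0.25
  a_13 = 306/680 = 0.45, a_23 = 34/680 = 0.05, a_33 = 170/680 = 0.25
I − A =
  [   0.60     0.00    -0.45]
  [   0.00     0.70    -0.05]
  [  -0.20    -0.25     0.75]
Cofactors of I−A, C_ij = (−1)^(i+j)·(minor ij) (rows/columns in the sector order above):
  C_11 = (0.70)(0.75) − (-0.05)(-0.25) = 0.5125
  C_12 = −[(0.00)(0.75) − (-0.05)(-0.20)] = 0.0100
  C_13 = (0.00)(-0.25) − (0.70)(-0.20) = 0.1400
  C_21 = −[(0.00)(0.75) − (-0.45)(-0.25)] = 0.1125
  C_22 = (0.60)(0.75) − (-0.45)(-0.20) = 0.3600
  C_23 = −[(0.60)(-0.25) − (0.00)(-0.20)] = 0.1500
  C_31 = (0.00)(-0.05) − (-0.45)(0.70) = 0.3150
  C_32 = −[(0.60)(-0.05) − (-0.45)(0.00)] = 0.0300
  C_33 = (0.60)(0.70) − (0.00)(0.00) = 0.4200
det(I−A) = Σ_j (I−A)_1j·C_1j = (0.60)(0.5125) + (0.00)(0.0100) + (-0.45)(0.1400) = 0.2445
adj(I−A) = Cᵀ =
  [ 0.5125   0.1125   0.3150]
  [ 0.0100   0.3600   0.0300]
  [ 0.1400   0.1500   0.4200]
(I − A)⁻¹ = adj(I−A) / det(I−A) ≈
  [   2.09611     0.46012     1.28834]
  [   0.04090     1.47239     0.12270]
  [   0.57260     0.61350     1.71779]
The output multiplier for sector j is the column-j sum of the Leontief inverse (I − A)⁻¹ = adj(I−A) / det(I−A).
Column 2 of adj(I−A): (0.1125, 0.3600, 0.1500); det(I−A) = 0.2445.
m_2 = (0.1125 + 0.3600 + 0.1500) / 0.2445 = 0.6225 / 0.2445 ≈ 2.5460.

m_2 = 2.5460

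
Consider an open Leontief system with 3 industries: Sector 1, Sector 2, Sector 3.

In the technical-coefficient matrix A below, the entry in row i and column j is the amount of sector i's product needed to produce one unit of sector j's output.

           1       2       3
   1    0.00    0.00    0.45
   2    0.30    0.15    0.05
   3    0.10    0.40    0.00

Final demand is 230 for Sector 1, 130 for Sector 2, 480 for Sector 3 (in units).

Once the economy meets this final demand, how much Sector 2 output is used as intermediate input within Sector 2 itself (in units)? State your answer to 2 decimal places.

I − A =
  [   1.00     0.00    -0.45]
  [  -0.30     0.85    -0.05]
  [  -0.10    -0.40     1.00]
Cofactors of I−A, C_ij = (−1)^(i+j)·(minor ij) (rows/columns in the sector order above):
  C_11 = (0.85)(1.00) − (-0.05)(-0.40) = 0.8300
  C_12 = −[(-0.30)(1.00) − (-0.05)(-0.10)] = 0.3050
  C_13 = (-0.30)(-0.40) − (0.85)(-0.10) = 0.2050
  C_21 = −[(0.00)(1.00) − (-0.45)(-0.40)] = 0.1800
  C_22 = (1.00)(1.00) − (-0.45)(-0.10) = 0.9550
  C_23 = −[(1.00)(-0.40) − (0.00)(-0.10)] = 0.4000
  C_31 = (0.00)(-0.05) − (-0.45)(0.85) = 0.3825
  C_32 = −[(1.00)(-0.05) − (-0.45)(-0.30)] = 0.1850
  C_33 = (1.00)(0.85) − (0.00)(-0.30) = 0.8500
det(I−A) = Σ_j (I−A)_1j·C_1j = (1.00)(0.8300) + (0.00)(0.3050) + (-0.45)(0.2050) = 0.73775
adj(I−A) = Cᵀ =
  [ 0.8300   0.1800   0.3825]
  [ 0.3050   0.9550   0.1850]
  [ 0.2050   0.4000   0.8500]
(I − A)⁻¹ = adj(I−A) / det(I−A) ≈
  [   1.1250     0.2440     0.5185]
  [   0.4134     1.2945     0.2508]
  [   0.2779     0.5422     1.1522]
First solve x = (I − A)⁻¹ d = adj(I−A)·d / det(I−A); in particular x_2 = (0.3050·230 + 0.9550·130 + 0.1850·480) / 0.73775 = 283.10 / 0.73775 ≈ 383.7343.
Intermediate flow from 2 to 2: z_22 = a_22 · x_2 = 0.15 × 283.10 / 0.73775 = 42.465 / 0.73775 ≈ 57.56.

z_22 = 57.56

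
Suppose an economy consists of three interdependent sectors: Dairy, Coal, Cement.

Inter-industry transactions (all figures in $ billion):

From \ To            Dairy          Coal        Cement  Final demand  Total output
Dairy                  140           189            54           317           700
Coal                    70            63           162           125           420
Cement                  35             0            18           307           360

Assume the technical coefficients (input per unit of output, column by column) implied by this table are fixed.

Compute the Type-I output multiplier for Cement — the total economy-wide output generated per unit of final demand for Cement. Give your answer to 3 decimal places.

Technical coefficients a_ij = z_ij / X_j:
  a_11 = 140/700 = 0.20, a_21 = 70/700 = 0.10, a_31 = 35/700 = 0.05
  a_12 = 189/420 = 0.45, a_22 = 63/420 = 0.15, a_32 = 0/420 = 0.00
  a_13 = 54/360 = 0.15, a_23 = 162/360 = 0.45, a_33 = 18/360 = 0.05
I − A =
  [   0.80    -0.45    -0.15]
  [  -0.10     0.85    -0.45]
  [  -0.05     0.00     0.95]
Cofactors of I−A, C_ij = (−1)^(i+j)·(minor ij) (rows/columns in the sector order above):
  C_11 = (0.85)(0.95) − (-0.45)(0.00) = 0.8075
  C_12 = −[(-0.10)(0.95) − (-0.45)(-0.05)] = 0.1175
  C_13 = (-0.10)(0.00) − (0.85)(-0.05) = 0.0425
  C_21 = −[(-0.45)(0.95) − (-0.15)(0.00)] = 0.4275
  C_22 = (0.80)(0.95) − (-0.15)(-0.05) = 0.7525
  C_23 = −[(0.80)(0.00) − (-0.45)(-0.05)] = 0.0225
  C_31 = (-0.45)(-0.45) − (-0.15)(0.85) = 0.3300
  C_32 = −[(0.80)(-0.45) − (-0.15)(-0.10)] = 0.3750
  C_33 = (0.80)(0.85) − (-0.45)(-0.10) = 0.6350
det(I−A) = Σ_j (I−A)_1j·C_1j = (0.80)(0.8075) + (-0.45)(0.1175) + (-0.15)(0.0425) = 0.58675
adj(I−A) = Cᵀ =
  [ 0.8075   0.4275   0.3300]
  [ 0.1175   0.7525   0.3750]
  [ 0.0425   0.0225   0.6350]
(I − A)⁻¹ = adj(I−A) / det(I−A) ≈
  [   1.3762     0.7286     0.5624]
  [   0.2003     1.2825     0.6391]
  [   0.0724     0.0383     1.0822]
The output multiplier for sector j is the column-j sum of the Leontief inverse (I − A)⁻¹ = adj(I−A) / det(I−A).
Column 3 of adj(I−A): (0.3300, 0.3750, 0.6350); det(I−A) = 0.58675.
m_3 = (0.3300 + 0.3750 + 0.6350) / 0.58675 = 1.34 / 0.58675 ≈ 2.284.

m_3 = 2.284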